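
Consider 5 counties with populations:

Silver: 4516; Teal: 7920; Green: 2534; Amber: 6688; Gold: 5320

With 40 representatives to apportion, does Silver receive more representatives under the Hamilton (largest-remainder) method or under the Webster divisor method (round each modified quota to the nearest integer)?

Webster

Hamilton: Silver 6, Teal 12, Green 4, Amber 10, Gold 8.
Webster: Silver 7, Teal 11, Green 4, Amber 10, Gold 8.
Silver gets 6 under Hamilton and 7 under Webster.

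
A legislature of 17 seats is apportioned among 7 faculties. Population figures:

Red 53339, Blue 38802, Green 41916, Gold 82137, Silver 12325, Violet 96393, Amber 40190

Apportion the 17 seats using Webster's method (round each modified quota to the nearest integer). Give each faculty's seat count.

Red: 2; Blue: 2; Green: 2; Gold: 4; Silver: 1; Violet: 4; Amber: 2

Standard divisor 365102/17 ≈ 21476.588; standard quotas: Red 2.484, Blue 1.807, Green 1.952, Gold 3.824, Silver 0.574, Violet 4.488, Amber 1.871.
Rounding to the nearest integer gives Red 2, Blue 2, Green 2, Gold 4, Silver 1, Violet 4, Amber 2 — total 17, matching the house size, so no adjustment is needed.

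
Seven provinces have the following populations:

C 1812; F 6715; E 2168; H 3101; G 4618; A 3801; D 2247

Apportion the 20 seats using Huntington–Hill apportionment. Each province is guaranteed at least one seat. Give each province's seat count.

C 2, F 5, E 2, H 2, G 4, A 3, D 2

With divisor 1274: modified quotas C 1.422, F 5.271, E 1.702, H 2.434, G 3.625, A 2.984, D 1.764.
Geometric-mean thresholds: C √(1·2)=1.414, F √(5·6)=5.477, E √(1·2)=1.414, H √(2·3)=2.449, G √(3·4)=3.464, A √(2·3)=2.449, D √(1·2)=1.414.
Each quota rounded against its threshold gives C 2, F 5, E 2, H 2, G 4, A 3, D 2 (total 20).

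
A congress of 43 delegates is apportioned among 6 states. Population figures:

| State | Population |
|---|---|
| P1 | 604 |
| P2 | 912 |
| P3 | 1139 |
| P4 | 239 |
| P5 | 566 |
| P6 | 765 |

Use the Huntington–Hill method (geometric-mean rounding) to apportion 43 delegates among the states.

With divisor 98: modified quotas P1 6.163, P2 9.306, P3 11.622, P4 2.439, P5 5.776, P6 7.806.
Geometric-mean thresholds: P1 √(6·7)=6.481, P2 √(9·10)=9.487, P3 √(11·12)=11.489, P4 √(2·3)=2.449, P5 √(5·6)=5.477, P6 √(7·8)=7.483.
Each quota rounded against its threshold gives P1 6, P2 9, P3 12, P4 2, P5 6, P6 8 (total 43).

P1=6; P2=9; P3=12; P4=2; P5=6; P6=8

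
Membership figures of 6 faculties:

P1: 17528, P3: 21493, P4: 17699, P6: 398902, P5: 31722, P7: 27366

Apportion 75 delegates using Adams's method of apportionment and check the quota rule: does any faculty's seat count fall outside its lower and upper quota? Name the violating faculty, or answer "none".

Standard quotas: P1 2.554, P3 3.132, P4 2.579, P6 58.125, P5 4.622, P7 3.988.
Adams allocation: P1 3, P3 4, P4 3, P6 56, P5 5, P7 4.
P6 has quota 58.125 (lower 58, upper 59) but receives 56 — outside the quota interval.

P6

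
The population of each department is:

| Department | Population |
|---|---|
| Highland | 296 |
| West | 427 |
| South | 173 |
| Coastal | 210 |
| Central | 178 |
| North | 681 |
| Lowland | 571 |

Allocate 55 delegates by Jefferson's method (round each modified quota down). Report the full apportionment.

Standard divisor 2536/55 ≈ 46.109; standard quotas: Highland 6.420, West 9.261, South 3.752, Coastal 4.554, Central 3.860, North 14.769, Lowland 12.384.
Rounding down gives 6, 9, 3, 4, 3, 14, 12 = 51 seats, so the divisor must be adjusted.
With modified divisor 43: modified quotas Highland 6.884, West 9.930, South 4.023, Coastal 4.884, Central 4.140, North 15.837, Lowland 13.279.
Rounding down: Highland 6, West 9, South 4, Coastal 4, Central 4, North 15, Lowland 13 (total 55).

Highland 6, West 9, South 4, Coastal 4, Central 4, North 15, Lowland 13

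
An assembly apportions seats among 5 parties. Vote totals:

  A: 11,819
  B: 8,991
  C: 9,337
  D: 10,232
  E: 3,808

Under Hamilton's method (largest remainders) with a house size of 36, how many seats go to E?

Standard divisor: 44187 ÷ 36 ≈ 1227.417.
Standard quotas: A 9.6292, B 7.3251, C 7.6070, D 8.3362, E 3.1025.
Lower quotas: A 9, B 7, C 7, D 8, E 3 (sum 34, leaving 2 seats).
Remainders in descending order: A 0.6292, C 0.6070, D 0.3362, B 0.3251, E 0.1025.
The surplus seats go to A, C.
E receives 3.

3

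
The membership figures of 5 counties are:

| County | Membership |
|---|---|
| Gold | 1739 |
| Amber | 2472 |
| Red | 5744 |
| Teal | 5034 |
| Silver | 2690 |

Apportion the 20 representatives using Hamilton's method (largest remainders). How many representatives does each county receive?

Gold=2; Amber=3; Red=6; Teal=6; Silver=3

The standard divisor is 17679/20 ≈ 883.95.
Standard quotas: Gold 1.9673, Amber 2.7965, Red 6.4981, Teal 5.6949, Silver 3.0432.
Lower quotas: Gold 1, Amber 2, Red 6, Teal 5, Silver 3 (sum 17, leaving 3 seats).
Remainders in descending order: Gold 0.9673, Amber 0.7965, Teal 0.6949, Red 0.4981, Silver 0.0432.
The surplus seats go to Gold, Amber, Teal.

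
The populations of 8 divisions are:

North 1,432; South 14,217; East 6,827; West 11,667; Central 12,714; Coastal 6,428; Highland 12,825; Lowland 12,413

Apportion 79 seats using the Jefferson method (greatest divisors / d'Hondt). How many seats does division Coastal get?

Standard divisor 78523/79 ≈ 993.962; standard quotas: North 1.441, South 14.303, East 6.868, West 11.738, Central 12.791, Coastal 6.467, Highland 12.903, Lowland 12.488.
Rounding down gives 1, 14, 6, 11, 12, 6, 12, 12 = 74 seats, so the divisor must be adjusted.
With modified divisor 950: modified quotas North 1.507, South 14.965, East 7.186, West 12.281, Central 13.383, Coastal 6.766, Highland 13.500, Lowland 13.066.
Rounding down: North 1, South 14, East 7, West 12, Central 13, Coastal 6, Highland 13, Lowland 13 (total 79).
Coastal receives 6.

6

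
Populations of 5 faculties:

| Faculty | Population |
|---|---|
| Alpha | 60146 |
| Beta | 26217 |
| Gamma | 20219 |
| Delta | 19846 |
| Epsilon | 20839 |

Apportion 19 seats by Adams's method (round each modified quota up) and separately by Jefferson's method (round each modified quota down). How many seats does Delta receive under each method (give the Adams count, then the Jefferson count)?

3 and 2

Adams: Alpha 7, Beta 3, Gamma 3, Delta 3, Epsilon 3.
Jefferson: Alpha 8, Beta 3, Gamma 3, Delta 2, Epsilon 3.
Delta gets 3 under Adams and 2 under Jefferson.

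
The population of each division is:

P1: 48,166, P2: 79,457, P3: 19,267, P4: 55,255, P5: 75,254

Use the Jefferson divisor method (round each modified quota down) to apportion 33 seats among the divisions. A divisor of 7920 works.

P1=6; P2=10; P3=2; P4=6; P5=9

With modified divisor 7920: modified quotas P1 6.082, P2 10.032, P3 2.433, P4 6.977, P5 9.502.
Rounding down: P1 6, P2 10, P3 2, P4 6, P5 9 (total 33).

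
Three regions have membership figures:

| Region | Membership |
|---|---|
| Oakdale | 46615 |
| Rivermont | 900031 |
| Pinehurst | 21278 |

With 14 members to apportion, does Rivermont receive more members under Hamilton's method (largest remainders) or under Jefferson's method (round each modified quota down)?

Jefferson

Hamilton: Oakdale 1, Rivermont 13, Pinehurst 0.
Jefferson: Oakdale 0, Rivermont 14, Pinehurst 0.
Rivermont gets 13 under Hamilton and 14 under Jefferson.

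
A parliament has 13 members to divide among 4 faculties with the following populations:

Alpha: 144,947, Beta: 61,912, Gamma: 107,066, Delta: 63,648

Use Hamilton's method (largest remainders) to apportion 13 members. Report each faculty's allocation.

Alpha 5, Beta 2, Gamma 4, Delta 2

The standard divisor is 377573/13 ≈ 29044.077.
Standard quotas: Alpha 4.9906, Beta 2.1317, Gamma 3.6863, Delta 2.1914.
Lower quotas: Alpha 4, Beta 2, Gamma 3, Delta 2 (sum 11, leaving 2 seats).
Remainders in descending order: Alpha 0.9906, Gamma 0.6863, Delta 0.1914, Beta 0.1317.
Largest remainders: Alpha, Gamma receive the extra seats.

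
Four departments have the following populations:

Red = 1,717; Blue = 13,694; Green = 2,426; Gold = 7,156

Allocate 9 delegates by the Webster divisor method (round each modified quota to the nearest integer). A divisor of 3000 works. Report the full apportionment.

With modified divisor 3000: modified quotas Red 0.572, Blue 4.565, Green 0.809, Gold 2.385.
Rounding to the nearest integer: Red 1, Blue 5, Green 1, Gold 2 (total 9).

Red=1, Blue=5, Green=1, Gold=2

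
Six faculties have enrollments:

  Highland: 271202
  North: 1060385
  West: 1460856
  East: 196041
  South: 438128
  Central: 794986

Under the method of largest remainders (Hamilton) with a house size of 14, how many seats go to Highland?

1

Total 4221598; standard divisor 4221598/14 ≈ 301542.714.
Standard quotas: Highland 0.8994, North 3.5165, West 4.8446, East 0.6501, South 1.4530, Central 2.6364.
Lower quotas: Highland 0, North 3, West 4, East 0, South 1, Central 2 (sum 10, leaving 4 seats).
Remainders in descending order: Highland 0.8994, West 0.8446, East 0.6501, Central 0.6364, North 0.5165, South 0.4530.
The surplus seats go to Highland, West, East, Central.
Highland receives 1.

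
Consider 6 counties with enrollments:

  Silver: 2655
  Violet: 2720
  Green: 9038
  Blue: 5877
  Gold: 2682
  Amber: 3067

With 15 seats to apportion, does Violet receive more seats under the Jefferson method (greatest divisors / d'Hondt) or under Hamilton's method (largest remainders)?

Jefferson: Silver 1, Violet 1, Green 6, Blue 4, Gold 1, Amber 2.
Hamilton: Silver 1, Violet 2, Green 5, Blue 3, Gold 2, Amber 2.
Violet gets 1 under Jefferson and 2 under Hamilton.

Hamilton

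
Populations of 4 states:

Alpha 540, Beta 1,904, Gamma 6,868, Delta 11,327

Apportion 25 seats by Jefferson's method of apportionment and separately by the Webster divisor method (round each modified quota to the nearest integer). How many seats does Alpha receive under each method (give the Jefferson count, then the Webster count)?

0 and 1

Jefferson: Alpha 0, Beta 2, Gamma 9, Delta 14.
Webster: Alpha 1, Beta 2, Gamma 8, Delta 14.
Alpha gets 0 under Jefferson and 1 under Webster.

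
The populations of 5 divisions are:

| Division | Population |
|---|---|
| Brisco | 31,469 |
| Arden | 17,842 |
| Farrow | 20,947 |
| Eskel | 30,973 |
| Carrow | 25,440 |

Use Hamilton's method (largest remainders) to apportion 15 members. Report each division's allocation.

The standard divisor is 126671/15 ≈ 8444.733.
Standard quotas: Brisco 3.7265, Arden 2.1128, Farrow 2.4805, Eskel 3.6677, Carrow 3.0125.
Lower quotas: Brisco 3, Arden 2, Farrow 2, Eskel 3, Carrow 3 (sum 13, leaving 2 seats).
Remainders in descending order: Brisco 0.7265, Eskel 0.6677, Farrow 0.4805, Arden 0.1128, Carrow 0.0125.
The surplus seats go to Brisco, Eskel.

Brisco=4, Arden=2, Farrow=2, Eskel=4, Carrow=3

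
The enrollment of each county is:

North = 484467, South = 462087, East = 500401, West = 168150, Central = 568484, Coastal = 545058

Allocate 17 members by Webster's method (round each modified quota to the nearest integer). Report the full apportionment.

North: 3, South: 3, East: 3, West: 1, Central: 4, Coastal: 3

Standard divisor 2728647/17 ≈ 160508.647; standard quotas: North 3.018, South 2.879, East 3.118, West 1.048, Central 3.542, Coastal 3.396.
Rounding to the nearest integer gives North 3, South 3, East 3, West 1, Central 4, Coastal 3 — total 17, matching the house size, so no adjustment is needed.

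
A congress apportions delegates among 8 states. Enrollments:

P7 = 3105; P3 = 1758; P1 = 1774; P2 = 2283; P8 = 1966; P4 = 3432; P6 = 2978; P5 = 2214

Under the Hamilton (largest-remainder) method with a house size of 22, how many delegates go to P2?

Total 19510; standard divisor 19510/22 ≈ 886.818.
Standard quotas: P7 3.501, P3 1.982, P1 2.000, P2 2.574, P8 2.217, P4 3.870, P6 3.358, P5 2.497.
Lower quotas: P7 3, P3 1, P1 2, P2 2, P8 2, P4 3, P6 3, P5 2 (sum 18, leaving 4 seats).
Remainders in descending order: P3 0.982, P4 0.870, P2 0.574, P7 0.501, P5 0.497, P6 0.358, P8 0.217, P1 0.000.
Largest remainders: P3, P4, P2, P7 receive the extra seats.
P2 receives 3.

3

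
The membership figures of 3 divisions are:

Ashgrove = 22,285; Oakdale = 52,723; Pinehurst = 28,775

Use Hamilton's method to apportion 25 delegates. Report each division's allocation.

Total 103783; standard divisor 103783/25 ≈ 4151.32.
Standard quotas: Ashgrove 5.3682, Oakdale 12.7003, Pinehurst 6.9315.
Lower quotas: Ashgrove 5, Oakdale 12, Pinehurst 6 (sum 23, leaving 2 seats).
Remainders in descending order: Pinehurst 0.9315, Oakdale 0.7003, Ashgrove 0.3682.
The surplus seats go to Pinehurst, Oakdale.

Ashgrove 5, Oakdale 13, Pinehurst 7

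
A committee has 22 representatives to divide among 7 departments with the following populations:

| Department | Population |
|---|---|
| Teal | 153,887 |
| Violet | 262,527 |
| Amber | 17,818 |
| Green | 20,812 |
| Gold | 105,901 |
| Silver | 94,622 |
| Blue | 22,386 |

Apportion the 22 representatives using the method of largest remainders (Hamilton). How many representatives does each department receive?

The standard divisor is 677953/22 ≈ 30816.045.
Standard quotas: Teal 4.9937, Violet 8.5192, Amber 0.5782, Green 0.6754, Gold 3.4366, Silver 3.0705, Blue 0.7264.
Lower quotas: Teal 4, Violet 8, Amber 0, Green 0, Gold 3, Silver 3, Blue 0 (sum 18, leaving 4 seats).
Remainders in descending order: Teal 0.9937, Blue 0.7264, Green 0.6754, Amber 0.5782, Violet 0.5192, Gold 0.4366, Silver 0.0705.
The surplus seats go to Teal, Blue, Green, Amber.

Teal=5, Violet=8, Amber=1, Green=1, Gold=3, Silver=3, Blue=1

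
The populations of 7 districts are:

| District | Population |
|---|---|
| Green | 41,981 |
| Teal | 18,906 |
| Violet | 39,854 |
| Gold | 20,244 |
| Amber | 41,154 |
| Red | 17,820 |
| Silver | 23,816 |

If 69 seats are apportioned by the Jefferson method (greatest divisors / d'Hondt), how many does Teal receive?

6

Standard divisor 203775/69 ≈ 2953.261; standard quotas: Green 14.215, Teal 6.402, Violet 13.495, Gold 6.855, Amber 13.935, Red 6.034, Silver 8.064.
Rounding down gives 14, 6, 13, 6, 13, 6, 8 = 66 seats, so the divisor must be adjusted.
With modified divisor 2820: modified quotas Green 14.887, Teal 6.704, Violet 14.133, Gold 7.179, Amber 14.594, Red 6.319, Silver 8.445.
Rounding down: Green 14, Teal 6, Violet 14, Gold 7, Amber 14, Red 6, Silver 8 (total 69).
Teal receives 6.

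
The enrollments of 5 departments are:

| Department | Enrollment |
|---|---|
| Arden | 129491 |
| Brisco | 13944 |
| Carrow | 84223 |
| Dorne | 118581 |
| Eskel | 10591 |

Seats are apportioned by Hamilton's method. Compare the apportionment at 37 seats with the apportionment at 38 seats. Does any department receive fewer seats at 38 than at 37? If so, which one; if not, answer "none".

At 37 seats: Arden 13, Brisco 2, Carrow 9, Dorne 12, Eskel 1.
At 38 seats: Arden 14, Brisco 1, Carrow 9, Dorne 13, Eskel 1.
Brisco drops from 2 to 1.

Brisco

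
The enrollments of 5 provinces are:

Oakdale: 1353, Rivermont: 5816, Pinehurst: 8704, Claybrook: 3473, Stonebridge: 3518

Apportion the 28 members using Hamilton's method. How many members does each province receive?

Oakdale 2, Rivermont 7, Pinehurst 11, Claybrook 4, Stonebridge 4

Standard divisor: 22864 ÷ 28 ≈ 816.571.
Standard quotas: Oakdale 1.6569, Rivermont 7.1225, Pinehurst 10.6592, Claybrook 4.2531, Stonebridge 4.3083.
Lower quotas: Oakdale 1, Rivermont 7, Pinehurst 10, Claybrook 4, Stonebridge 4 (sum 26, leaving 2 seats).
Remainders in descending order: Pinehurst 0.6592, Oakdale 0.6569, Stonebridge 0.3083, Claybrook 0.2531, Rivermont 0.1225.
Largest remainders: Pinehurst, Oakdale receive the extra seats.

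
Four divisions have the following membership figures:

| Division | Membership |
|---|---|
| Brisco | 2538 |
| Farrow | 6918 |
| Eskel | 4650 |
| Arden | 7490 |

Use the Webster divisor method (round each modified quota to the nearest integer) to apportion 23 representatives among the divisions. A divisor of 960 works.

With modified divisor 960: modified quotas Brisco 2.644, Farrow 7.206, Eskel 4.844, Arden 7.802.
Rounding to the nearest integer: Brisco 3, Farrow 7, Eskel 5, Arden 8 (total 23).

Brisco=3; Farrow=7; Eskel=5; Arden=8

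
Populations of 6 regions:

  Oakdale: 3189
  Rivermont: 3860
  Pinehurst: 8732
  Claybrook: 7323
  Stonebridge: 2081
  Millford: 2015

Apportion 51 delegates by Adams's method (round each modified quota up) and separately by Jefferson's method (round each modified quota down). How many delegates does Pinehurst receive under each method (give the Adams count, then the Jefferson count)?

Adams: Oakdale 6, Rivermont 7, Pinehurst 16, Claybrook 14, Stonebridge 4, Millford 4.
Jefferson: Oakdale 6, Rivermont 7, Pinehurst 17, Claybrook 14, Stonebridge 4, Millford 3.
Pinehurst gets 16 under Adams and 17 under Jefferson.

16 and 17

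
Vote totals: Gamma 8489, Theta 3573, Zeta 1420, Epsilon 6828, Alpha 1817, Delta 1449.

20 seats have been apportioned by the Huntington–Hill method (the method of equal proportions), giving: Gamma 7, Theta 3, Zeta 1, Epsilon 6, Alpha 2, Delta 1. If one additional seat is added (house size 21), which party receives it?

Gamma

Priority for the next seat is population ÷ (√(s·(s+1))).
Priorities: Gamma 1134.390, Theta 1031.436, Zeta 1004.092, Epsilon 1053.583, Alpha 741.787, Delta 1024.598.
Highest priority: Gamma.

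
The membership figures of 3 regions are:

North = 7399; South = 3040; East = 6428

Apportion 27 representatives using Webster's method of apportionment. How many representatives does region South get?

5

Standard divisor 16867/27 ≈ 624.704; standard quotas: North 11.844, South 4.866, East 10.290.
Rounding to the nearest integer gives North 12, South 5, East 10 — total 27, matching the house size, so no adjustment is needed.
South receives 5.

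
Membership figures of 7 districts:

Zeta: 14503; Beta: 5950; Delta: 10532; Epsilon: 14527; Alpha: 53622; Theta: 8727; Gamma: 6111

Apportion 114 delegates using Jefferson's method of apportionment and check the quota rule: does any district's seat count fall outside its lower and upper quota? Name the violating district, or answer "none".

Alpha

Standard quotas: Zeta 14.507, Beta 5.951, Delta 10.535, Epsilon 14.531, Alpha 53.635, Theta 8.729, Gamma 6.113.
Jefferson allocation: Zeta 14, Beta 6, Delta 10, Epsilon 14, Alpha 55, Theta 9, Gamma 6.
Alpha has quota 53.635 (lower 53, upper 54) but receives 55 — outside the quota interval.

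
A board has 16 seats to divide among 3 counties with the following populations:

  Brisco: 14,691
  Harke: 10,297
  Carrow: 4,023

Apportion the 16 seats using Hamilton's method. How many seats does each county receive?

Total 29011; standard divisor 29011/16 ≈ 1813.188.
Standard quotas: Brisco 8.1023, Harke 5.6789, Carrow 2.2187.
Lower quotas: Brisco 8, Harke 5, Carrow 2 (sum 15, leaving 1 seat).
Remainders in descending order: Harke 0.6789, Carrow 0.2187, Brisco 0.1023.
The surplus seat goes to Harke.

Brisco: 8; Harke: 6; Carrow: 2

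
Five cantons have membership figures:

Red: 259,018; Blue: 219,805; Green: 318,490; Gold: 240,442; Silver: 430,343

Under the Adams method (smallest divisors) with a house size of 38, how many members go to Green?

Standard divisor 1468098/38 ≈ 38634.158; standard quotas: Red 6.704, Blue 5.689, Green 8.244, Gold 6.224, Silver 11.139.
Rounding up gives 7, 6, 9, 7, 12 = 41 seats, so the divisor must be adjusted.
With modified divisor 41600: modified quotas Red 6.226, Blue 5.284, Green 7.656, Gold 5.780, Silver 10.345.
Rounding up: Red 7, Blue 6, Green 8, Gold 6, Silver 11 (total 38).
Green receives 8.

8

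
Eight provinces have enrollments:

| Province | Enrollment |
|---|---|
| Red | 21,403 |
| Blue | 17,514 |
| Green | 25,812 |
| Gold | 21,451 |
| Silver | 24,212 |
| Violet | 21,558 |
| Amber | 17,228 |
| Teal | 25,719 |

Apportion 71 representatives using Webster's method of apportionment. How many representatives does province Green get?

10

Standard divisor 174897/71 ≈ 2463.338; standard quotas: Red 8.689, Blue 7.110, Green 10.478, Gold 8.708, Silver 9.829, Violet 8.752, Amber 6.994, Teal 10.441.
Rounding to the nearest integer gives Red 9, Blue 7, Green 10, Gold 9, Silver 10, Violet 9, Amber 7, Teal 10 — total 71, matching the house size, so no adjustment is needed.
Green receives 10.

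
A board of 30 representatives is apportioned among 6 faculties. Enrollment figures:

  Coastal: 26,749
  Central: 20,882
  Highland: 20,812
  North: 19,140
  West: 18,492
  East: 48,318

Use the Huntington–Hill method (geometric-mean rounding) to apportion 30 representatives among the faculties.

With divisor 5216: modified quotas Coastal 5.128, Central 4.003, Highland 3.990, North 3.669, West 3.545, East 9.263.
Geometric-mean thresholds: Coastal √(5·6)=5.477, Central √(4·5)=4.472, Highland √(3·4)=3.464, North √(3·4)=3.464, West √(3·4)=3.464, East √(9·10)=9.487.
Each quota rounded against its threshold gives Coastal 5, Central 4, Highland 4, North 4, West 4, East 9 (total 30).

Coastal: 5, Central: 4, Highland: 4, North: 4, West: 4, East: 9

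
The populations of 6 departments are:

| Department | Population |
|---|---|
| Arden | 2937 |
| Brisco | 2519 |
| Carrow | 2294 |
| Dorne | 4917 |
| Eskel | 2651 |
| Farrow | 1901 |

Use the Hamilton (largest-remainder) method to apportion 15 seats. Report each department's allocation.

Standard divisor: 17219 ÷ 15 ≈ 1147.933.
Standard quotas: Arden 2.559, Brisco 2.194, Carrow 1.998, Dorne 4.283, Eskel 2.309, Farrow 1.656.
Lower quotas: Arden 2, Brisco 2, Carrow 1, Dorne 4, Eskel 2, Farrow 1 (sum 12, leaving 3 seats).
Remainders in descending order: Carrow 0.998, Farrow 0.656, Arden 0.559, Eskel 0.309, Dorne 0.283, Brisco 0.194.
Largest remainders: Carrow, Farrow, Arden receive the extra seats.

Arden=3, Brisco=2, Carrow=2, Dorne=4, Eskel=2, Farrow=2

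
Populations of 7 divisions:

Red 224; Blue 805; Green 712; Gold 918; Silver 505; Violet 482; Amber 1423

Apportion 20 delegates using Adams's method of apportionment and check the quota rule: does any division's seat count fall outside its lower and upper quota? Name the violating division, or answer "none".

Standard quotas: Red 0.884, Blue 3.176, Green 2.809, Gold 3.622, Silver 1.993, Violet 1.902, Amber 5.615.
Adams allocation: Red 1, Blue 3, Green 3, Gold 4, Silver 2, Violet 2, Amber 5.
Every allocation lies between the lower and upper quota.

none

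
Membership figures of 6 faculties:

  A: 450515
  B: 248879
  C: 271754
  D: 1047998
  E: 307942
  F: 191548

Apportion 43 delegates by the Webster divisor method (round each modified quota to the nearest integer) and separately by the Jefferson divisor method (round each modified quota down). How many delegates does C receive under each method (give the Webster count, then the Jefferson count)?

5 and 4

Webster: A 8, B 4, C 5, D 18, E 5, F 3.
Jefferson: A 8, B 4, C 4, D 19, E 5, F 3.
C gets 5 under Webster and 4 under Jefferson.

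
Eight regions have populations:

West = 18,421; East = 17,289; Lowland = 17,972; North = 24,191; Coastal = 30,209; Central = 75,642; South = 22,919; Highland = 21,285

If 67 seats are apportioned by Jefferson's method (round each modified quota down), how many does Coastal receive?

Standard divisor 227928/67 ≈ 3401.91; standard quotas: West 5.415, East 5.082, Lowland 5.283, North 7.111, Coastal 8.880, Central 22.235, South 6.737, Highland 6.257.
Rounding down gives 5, 5, 5, 7, 8, 22, 6, 6 = 64 seats, so the divisor must be adjusted.
With modified divisor 3200: modified quotas West 5.757, East 5.403, Lowland 5.616, North 7.560, Coastal 9.440, Central 23.638, South 7.162, Highland 6.652.
Rounding down: West 5, East 5, Lowland 5, North 7, Coastal 9, Central 23, South 7, Highland 6 (total 67).
Coastal receives 9.

9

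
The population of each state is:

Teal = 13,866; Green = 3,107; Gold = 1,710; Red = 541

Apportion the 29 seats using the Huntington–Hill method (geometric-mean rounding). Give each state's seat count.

Teal 20; Green 5; Gold 3; Red 1

With divisor 686: modified quotas Teal 20.213, Green 4.529, Gold 2.493, Red 0.789.
Geometric-mean thresholds: Teal √(20·21)=20.494, Green √(4·5)=4.472, Gold √(2·3)=2.449, Red (min 1).
Each quota rounded against its threshold gives Teal 20, Green 5, Gold 3, Red 1 (total 29).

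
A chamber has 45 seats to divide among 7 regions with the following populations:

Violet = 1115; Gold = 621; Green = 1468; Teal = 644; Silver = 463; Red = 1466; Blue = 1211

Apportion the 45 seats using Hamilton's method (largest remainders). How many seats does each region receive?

Violet 7, Gold 4, Green 10, Teal 4, Silver 3, Red 9, Blue 8

Total 6988; standard divisor 6988/45 ≈ 155.289.
Standard quotas: Violet 7.180, Gold 3.999, Green 9.453, Teal 4.147, Silver 2.982, Red 9.440, Blue 7.798.
Lower quotas: Violet 7, Gold 3, Green 9, Teal 4, Silver 2, Red 9, Blue 7 (sum 41, leaving 4 seats).
Remainders in descending order: Gold 0.999, Silver 0.982, Blue 0.798, Green 0.453, Red 0.440, Violet 0.180, Teal 0.147.
The surplus seats go to Gold, Silver, Blue, Green.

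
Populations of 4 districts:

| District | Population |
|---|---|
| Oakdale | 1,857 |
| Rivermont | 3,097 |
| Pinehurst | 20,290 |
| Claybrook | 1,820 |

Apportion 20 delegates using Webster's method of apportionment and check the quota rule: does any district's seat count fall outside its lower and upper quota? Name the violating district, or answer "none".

Pinehurst

Standard quotas: Oakdale 1.372, Rivermont 2.289, Pinehurst 14.994, Claybrook 1.345.
Webster allocation: Oakdale 1, Rivermont 2, Pinehurst 16, Claybrook 1.
Pinehurst has quota 14.994 (lower 14, upper 15) but receives 16 — outside the quota interval.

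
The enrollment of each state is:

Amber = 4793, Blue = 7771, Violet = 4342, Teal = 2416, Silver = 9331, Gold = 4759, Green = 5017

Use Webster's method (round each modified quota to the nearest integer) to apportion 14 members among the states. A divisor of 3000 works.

Amber 2, Blue 3, Violet 1, Teal 1, Silver 3, Gold 2, Green 2

With modified divisor 3000: modified quotas Amber 1.598, Blue 2.590, Violet 1.447, Teal 0.805, Silver 3.110, Gold 1.586, Green 1.672.
Rounding to the nearest integer: Amber 2, Blue 3, Violet 1, Teal 1, Silver 3, Gold 2, Green 2 (total 14).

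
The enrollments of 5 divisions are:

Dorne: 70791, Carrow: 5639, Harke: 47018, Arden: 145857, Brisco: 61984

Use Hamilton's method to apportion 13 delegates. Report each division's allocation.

Dorne 3; Carrow 0; Harke 2; Arden 6; Brisco 2

Total 331289; standard divisor 331289/13 ≈ 25483.769.
Standard quotas: Dorne 2.7779, Carrow 0.2213, Harke 1.8450, Arden 5.7235, Brisco 2.4323.
Lower quotas: Dorne 2, Carrow 0, Harke 1, Arden 5, Brisco 2 (sum 10, leaving 3 seats).
Remainders in descending order: Harke 0.8450, Dorne 0.7779, Arden 0.7235, Brisco 0.4323, Carrow 0.2213.
The surplus seats go to Harke, Dorne, Arden.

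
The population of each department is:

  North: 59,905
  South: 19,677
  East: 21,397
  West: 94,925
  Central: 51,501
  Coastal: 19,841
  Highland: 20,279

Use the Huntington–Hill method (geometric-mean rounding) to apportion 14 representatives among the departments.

North 3; South 1; East 1; West 5; Central 2; Coastal 1; Highland 1

With divisor 21126: modified quotas North 2.836, South 0.931, East 1.013, West 4.493, Central 2.438, Coastal 0.939, Highland 0.960.
Geometric-mean thresholds: North √(2·3)=2.449, South (min 1), East √(1·2)=1.414, West √(4·5)=4.472, Central √(2·3)=2.449, Coastal (min 1), Highland (min 1).
Each quota rounded against its threshold gives North 3, South 1, East 1, West 5, Central 2, Coastal 1, Highland 1 (total 14).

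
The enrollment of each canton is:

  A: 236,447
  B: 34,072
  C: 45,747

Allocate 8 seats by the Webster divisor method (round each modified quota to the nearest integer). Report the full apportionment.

Standard divisor 316266/8 ≈ 39533.25; standard quotas: A 5.981, B 0.862, C 1.157.
Rounding to the nearest integer gives A 6, B 1, C 1 — total 8, matching the house size, so no adjustment is needed.

A: 6, B: 1, C: 1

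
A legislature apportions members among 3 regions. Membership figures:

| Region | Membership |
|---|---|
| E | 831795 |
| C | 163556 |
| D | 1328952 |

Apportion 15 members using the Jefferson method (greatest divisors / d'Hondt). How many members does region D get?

9

Standard divisor 2324303/15 ≈ 154953.533; standard quotas: E 5.368, C 1.056, D 8.576.
Rounding down gives 5, 1, 8 = 14 seats, so the divisor must be adjusted.
With modified divisor 143100: modified quotas E 5.813, C 1.143, D 9.287.
Rounding down: E 5, C 1, D 9 (total 15).
D receives 9.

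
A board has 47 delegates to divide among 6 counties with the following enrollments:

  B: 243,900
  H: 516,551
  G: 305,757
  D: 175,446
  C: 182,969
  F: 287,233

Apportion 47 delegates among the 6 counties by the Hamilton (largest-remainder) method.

B=7; H=14; G=8; D=5; C=5; F=8

Standard divisor: 1711856 ÷ 47 ≈ 36422.468.
Standard quotas: B 6.6964, H 14.1822, G 8.3947, D 4.8170, C 5.0235, F 7.8861.
Lower quotas: B 6, H 14, G 8, D 4, C 5, F 7 (sum 44, leaving 3 seats).
Remainders in descending order: F 0.8861, D 0.8170, B 0.6964, G 0.3947, H 0.1822, C 0.0235.
Largest remainders: F, D, B receive the extra seats.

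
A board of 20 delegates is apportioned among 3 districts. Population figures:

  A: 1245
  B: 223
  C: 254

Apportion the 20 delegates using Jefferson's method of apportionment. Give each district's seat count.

Standard divisor 1722/20 ≈ 86.1; standard quotas: A 14.460, B 2.590, C 2.950.
Rounding down gives 14, 2, 2 = 18 seats, so the divisor must be adjusted.
With modified divisor 80: modified quotas A 15.562, B 2.788, C 3.175.
Rounding down: A 15, B 2, C 3 (total 20).

A 15, B 2, C 3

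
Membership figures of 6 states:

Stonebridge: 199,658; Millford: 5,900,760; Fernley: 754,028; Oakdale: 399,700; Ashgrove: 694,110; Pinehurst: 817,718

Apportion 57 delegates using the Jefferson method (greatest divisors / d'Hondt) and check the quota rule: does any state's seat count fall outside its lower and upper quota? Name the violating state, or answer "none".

Millford

Standard quotas: Stonebridge 1.298, Millford 38.369, Fernley 4.903, Oakdale 2.599, Ashgrove 4.513, Pinehurst 5.317.
Jefferson allocation: Stonebridge 1, Millford 40, Fernley 5, Oakdale 2, Ashgrove 4, Pinehurst 5.
Millford has quota 38.369 (lower 38, upper 39) but receives 40 — outside the quota interval.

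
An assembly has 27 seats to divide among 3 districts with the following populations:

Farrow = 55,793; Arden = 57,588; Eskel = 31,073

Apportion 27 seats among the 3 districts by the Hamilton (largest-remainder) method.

Farrow 10; Arden 11; Eskel 6

Standard divisor: 144454 ÷ 27 ≈ 5350.148.
Standard quotas: Farrow 10.4283, Arden 10.7638, Eskel 5.8079.
Lower quotas: Farrow 10, Arden 10, Eskel 5 (sum 25, leaving 2 seats).
Remainders in descending order: Eskel 0.8079, Arden 0.7638, Farrow 0.4283.
Largest remainders: Eskel, Arden receive the extra seats.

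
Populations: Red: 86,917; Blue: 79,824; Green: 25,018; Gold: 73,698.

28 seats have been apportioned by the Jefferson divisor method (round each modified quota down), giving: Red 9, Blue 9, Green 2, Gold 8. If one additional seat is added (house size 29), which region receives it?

Red

Priority for the next seat is population ÷ (current seats + 1).
Priorities: Red 8691.700, Blue 7982.400, Green 8339.333, Gold 8188.667.
Highest priority: Red.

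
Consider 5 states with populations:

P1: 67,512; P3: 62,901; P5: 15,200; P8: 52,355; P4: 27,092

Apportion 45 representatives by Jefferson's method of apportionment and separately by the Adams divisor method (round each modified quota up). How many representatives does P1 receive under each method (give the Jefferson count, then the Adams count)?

14 and 13

Jefferson: P1 14, P3 13, P5 3, P8 10, P4 5.
Adams: P1 13, P3 13, P5 3, P8 10, P4 6.
P1 gets 14 under Jefferson and 13 under Adams.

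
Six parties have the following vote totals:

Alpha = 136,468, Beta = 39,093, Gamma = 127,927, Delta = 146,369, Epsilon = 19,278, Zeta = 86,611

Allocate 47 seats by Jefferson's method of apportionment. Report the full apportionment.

Standard divisor 555746/47 ≈ 11824.383; standard quotas: Alpha 11.541, Beta 3.306, Gamma 10.819, Delta 12.379, Epsilon 1.630, Zeta 7.325.
Rounding down gives 11, 3, 10, 12, 1, 7 = 44 seats, so the divisor must be adjusted.
With modified divisor 11000: modified quotas Alpha 12.406, Beta 3.554, Gamma 11.630, Delta 13.306, Epsilon 1.753, Zeta 7.874.
Rounding down: Alpha 12, Beta 3, Gamma 11, Delta 13, Epsilon 1, Zeta 7 (total 47).

Alpha 12, Beta 3, Gamma 11, Delta 13, Epsilon 1, Zeta 7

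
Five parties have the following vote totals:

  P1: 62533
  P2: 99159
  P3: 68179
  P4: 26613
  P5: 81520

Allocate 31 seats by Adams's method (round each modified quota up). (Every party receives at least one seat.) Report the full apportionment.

Standard divisor 338004/31 ≈ 10903.355; standard quotas: P1 5.735, P2 9.094, P3 6.253, P4 2.441, P5 7.477.
Rounding up gives 6, 10, 7, 3, 8 = 34 seats, so the divisor must be adjusted.
With modified divisor 12000: modified quotas P1 5.211, P2 8.263, P3 5.682, P4 2.218, P5 6.793.
Rounding up: P1 6, P2 9, P3 6, P4 3, P5 7 (total 31).

P1 6, P2 9, P3 6, P4 3, P5 7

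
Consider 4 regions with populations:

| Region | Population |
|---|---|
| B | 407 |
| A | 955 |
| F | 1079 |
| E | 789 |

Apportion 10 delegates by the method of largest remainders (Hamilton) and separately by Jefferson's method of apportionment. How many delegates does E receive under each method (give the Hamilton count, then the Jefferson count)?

3 and 2

Hamilton: B 1, A 3, F 3, E 3.
Jefferson: B 1, A 3, F 4, E 2.
E gets 3 under Hamilton and 2 under Jefferson.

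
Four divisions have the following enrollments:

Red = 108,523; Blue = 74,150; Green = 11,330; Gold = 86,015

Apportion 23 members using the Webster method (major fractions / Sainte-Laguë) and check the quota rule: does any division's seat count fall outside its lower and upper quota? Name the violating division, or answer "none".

Standard quotas: Red 8.914, Blue 6.091, Green 0.931, Gold 7.065.
Webster allocation: Red 9, Blue 6, Green 1, Gold 7.
Every allocation lies between the lower and upper quota.

none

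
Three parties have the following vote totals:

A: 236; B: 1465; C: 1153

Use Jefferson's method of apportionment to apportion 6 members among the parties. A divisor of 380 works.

A=0, B=3, C=3

With modified divisor 380: modified quotas A 0.621, B 3.855, C 3.034.
Rounding down: A 0, B 3, C 3 (total 6).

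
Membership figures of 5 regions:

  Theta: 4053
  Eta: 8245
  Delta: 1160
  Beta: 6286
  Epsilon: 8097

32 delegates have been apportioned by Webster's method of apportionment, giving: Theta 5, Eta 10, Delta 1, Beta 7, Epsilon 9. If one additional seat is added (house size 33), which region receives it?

Epsilon

Priority for the next seat is population ÷ (current seats + 0.5).
Priorities: Theta 736.909, Eta 785.238, Delta 773.333, Beta 838.133, Epsilon 852.316.
Highest priority: Epsilon.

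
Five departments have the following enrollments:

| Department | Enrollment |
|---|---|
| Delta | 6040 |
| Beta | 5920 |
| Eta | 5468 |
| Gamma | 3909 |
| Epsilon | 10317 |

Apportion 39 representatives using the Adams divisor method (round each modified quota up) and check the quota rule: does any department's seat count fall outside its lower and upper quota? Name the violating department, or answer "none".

Standard quotas: Delta 7.442, Beta 7.294, Eta 6.737, Gamma 4.816, Epsilon 12.711.
Adams allocation: Delta 8, Beta 7, Eta 7, Gamma 5, Epsilon 12.
Every allocation lies between the lower and upper quota.

none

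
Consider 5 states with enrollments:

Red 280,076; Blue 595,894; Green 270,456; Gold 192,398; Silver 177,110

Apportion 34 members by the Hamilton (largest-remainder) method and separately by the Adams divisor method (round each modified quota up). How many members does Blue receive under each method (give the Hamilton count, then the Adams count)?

14 and 13

Hamilton: Red 6, Blue 14, Green 6, Gold 4, Silver 4.
Adams: Red 6, Blue 13, Green 6, Gold 5, Silver 4.
Blue gets 14 under Hamilton and 13 under Adams.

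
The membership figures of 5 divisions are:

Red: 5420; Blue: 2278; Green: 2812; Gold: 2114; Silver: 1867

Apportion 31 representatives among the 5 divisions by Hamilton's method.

Red: 12, Blue: 5, Green: 6, Gold: 4, Silver: 4

The standard divisor is 14491/31 ≈ 467.452.
Standard quotas: Red 11.5948, Blue 4.8732, Green 6.0156, Gold 4.5224, Silver 3.9940.
Lower quotas: Red 11, Blue 4, Green 6, Gold 4, Silver 3 (sum 28, leaving 3 seats).
Remainders in descending order: Silver 0.9940, Blue 0.8732, Red 0.5948, Gold 0.5224, Green 0.0156.
Largest remainders: Silver, Blue, Red receive the extra seats.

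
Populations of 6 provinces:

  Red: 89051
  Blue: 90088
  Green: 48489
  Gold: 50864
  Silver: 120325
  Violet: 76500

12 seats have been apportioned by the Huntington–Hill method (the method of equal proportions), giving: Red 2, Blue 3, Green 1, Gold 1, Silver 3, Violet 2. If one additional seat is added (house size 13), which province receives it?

Red

Priority for the next seat is population ÷ (√(s·(s+1))).
Priorities: Red 36354.919, Blue 26006.166, Green 34286.901, Gold 35966.279, Silver 34734.836, Violet 31230.994.
Highest priority: Red.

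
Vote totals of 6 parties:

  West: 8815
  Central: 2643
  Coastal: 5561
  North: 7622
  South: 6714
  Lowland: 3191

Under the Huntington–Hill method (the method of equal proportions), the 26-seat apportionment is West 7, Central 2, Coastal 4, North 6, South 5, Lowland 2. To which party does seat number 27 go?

Priority for the next seat is population ÷ (√(s·(s+1))).
Priorities: West 1177.954, Central 1079.000, Coastal 1243.477, North 1176.100, South 1225.803, Lowland 1302.720.
Highest priority: Lowland.

Lowland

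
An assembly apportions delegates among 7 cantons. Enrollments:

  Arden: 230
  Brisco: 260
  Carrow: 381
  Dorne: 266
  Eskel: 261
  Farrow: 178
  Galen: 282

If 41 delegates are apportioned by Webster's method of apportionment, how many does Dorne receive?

6

Standard divisor 1858/41 ≈ 45.317; standard quotas: Arden 5.075, Brisco 5.737, Carrow 8.407, Dorne 5.870, Eskel 5.759, Farrow 3.928, Galen 6.223.
Rounding to the nearest integer gives Arden 5, Brisco 6, Carrow 8, Dorne 6, Eskel 6, Farrow 4, Galen 6 — total 41, matching the house size, so no adjustment is needed.
Dorne receives 6.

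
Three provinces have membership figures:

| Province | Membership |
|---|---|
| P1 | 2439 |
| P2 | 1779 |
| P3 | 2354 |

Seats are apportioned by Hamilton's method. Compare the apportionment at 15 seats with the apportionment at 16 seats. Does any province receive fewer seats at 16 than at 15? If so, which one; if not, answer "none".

At 15 seats: P1 6, P2 4, P3 5.
At 16 seats: P1 6, P2 4, P3 6.
No province's allocation decreased.

none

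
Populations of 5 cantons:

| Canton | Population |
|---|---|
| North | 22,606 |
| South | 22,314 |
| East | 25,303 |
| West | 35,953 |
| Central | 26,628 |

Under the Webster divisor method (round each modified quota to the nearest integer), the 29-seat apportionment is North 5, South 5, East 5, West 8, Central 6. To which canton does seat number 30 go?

Priority for the next seat is population ÷ (current seats + 0.5).
Priorities: North 4110.182, South 4057.091, East 4600.545, West 4229.765, Central 4096.615.
Highest priority: East.

East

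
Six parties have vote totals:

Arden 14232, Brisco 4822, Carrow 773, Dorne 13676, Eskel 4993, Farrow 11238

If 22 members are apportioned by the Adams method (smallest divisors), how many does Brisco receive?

2

Standard divisor 49734/22 ≈ 2260.636; standard quotas: Arden 6.296, Brisco 2.133, Carrow 0.342, Dorne 6.050, Eskel 2.209, Farrow 4.971.
Rounding up gives 7, 3, 1, 7, 3, 5 = 26 seats, so the divisor must be adjusted.
With modified divisor 2600: modified quotas Arden 5.474, Brisco 1.855, Carrow 0.297, Dorne 5.260, Eskel 1.920, Farrow 4.322.
Rounding up: Arden 6, Brisco 2, Carrow 1, Dorne 6, Eskel 2, Farrow 5 (total 22).
Brisco receives 2.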